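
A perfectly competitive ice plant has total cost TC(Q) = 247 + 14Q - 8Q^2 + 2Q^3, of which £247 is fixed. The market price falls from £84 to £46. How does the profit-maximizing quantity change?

AVC = 14 - 8Q + 2Q^2, minimized at Q = 2 where min AVC = £6. MC = 14 - 16Q + 6Q^2.
At P = £84 ≥ min AVC, set P = MC on the rising branch: Q = 5.
At P = £46 ≥ min AVC, set P = MC: Q = 4. The firm stays open but cuts output.

Output falls from 5 to 4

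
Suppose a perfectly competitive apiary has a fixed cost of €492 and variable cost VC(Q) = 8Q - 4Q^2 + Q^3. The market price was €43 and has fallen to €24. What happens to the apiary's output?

Output falls from 5 to 4

AVC = 8 - 4Q + Q^2, minimized at Q = 2 where min AVC = €4. MC = 8 - 8Q + 3Q^2.
At P = €43 ≥ min AVC, set P = MC on the rising branch: Q = 5.
At P = €24 ≥ min AVC, set P = MC: Q = 4. The firm stays open but cuts output.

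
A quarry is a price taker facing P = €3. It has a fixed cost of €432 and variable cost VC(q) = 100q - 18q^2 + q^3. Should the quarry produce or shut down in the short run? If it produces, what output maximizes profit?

From TC, MC = TC'(q) = 100 - 36q + 3q^2 and AVC = VC/q = 100 - 18q + q^2.
AVC hits its minimum where MC = AVC, at q = 9, giving min AVC = 100 - 18·9 + 9^2 = €19.
Since P = €3 < min AVC = €19, price fails to cover variable cost at any output.
Shutting down limits the loss to fixed cost, €432.

Shut down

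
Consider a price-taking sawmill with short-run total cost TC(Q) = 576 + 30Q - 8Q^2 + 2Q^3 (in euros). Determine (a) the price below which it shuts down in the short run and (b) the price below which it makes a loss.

AVC = 30 - 8Q + 2Q^2; minimized at Q = 2, giving min AVC = €22. That is the shutdown price.
ATC = 576/Q + 30 - 8Q + 2Q^2. Setting dATC/dQ = −576/Q^2 − 8 + 4Q = 0 gives Q = 6 (since 4·6^3 − 8·6^2 = 576).
min ATC = 576/6 + 30 − 8·6 + 2·6^2 = €150. That is the break-even price.
Between these two prices the firm operates at a loss; above €150 it earns a profit.

Shutdown price = €22; break-even price = €150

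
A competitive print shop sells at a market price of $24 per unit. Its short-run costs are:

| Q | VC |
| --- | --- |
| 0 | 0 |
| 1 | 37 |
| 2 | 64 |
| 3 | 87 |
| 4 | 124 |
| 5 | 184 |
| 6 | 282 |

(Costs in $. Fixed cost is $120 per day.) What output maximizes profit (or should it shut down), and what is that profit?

Q = 0 (shut down); profit = -$120

Compute π = P·Q − TC at each output: Q=0: -120; Q=1: -133; Q=2: -136; Q=3: -135; Q=4: -148; Q=5: -184; Q=6: -258.
Profit is highest at Q = 0. Equivalently, the lowest AVC in the table is 87/3 ≈ $29 at Q = 3, and P = $24 falls below it — price never covers variable cost, so the firm shuts down and loses only its fixed cost.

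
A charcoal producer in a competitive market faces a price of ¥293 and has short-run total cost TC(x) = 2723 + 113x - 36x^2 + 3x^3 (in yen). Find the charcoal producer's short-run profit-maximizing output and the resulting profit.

AVC = 113 - 36x + 3x^2; min AVC = ¥5 at x = 6. Since P = ¥293 ≥ min AVC, the firm produces.
MC = 113 - 72x + 9x^2. Setting P = MC and taking the root on the rising branch gives x* = 10.
TR = 293·10 = 2930. TC = 2723 + 530 = 3253. Profit = 2930 − 3253 = -¥323.
By producing, the firm covers all variable cost plus ¥2400 of fixed cost; shutting down would lose the full ¥2723.

Profit = -¥323 at x = 10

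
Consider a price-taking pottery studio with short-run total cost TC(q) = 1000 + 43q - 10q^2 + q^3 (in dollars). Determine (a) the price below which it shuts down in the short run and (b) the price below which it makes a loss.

AVC = 43 - 10q + q^2; minimized at q = 5, giving min AVC = $18. That is the shutdown price.
ATC = 1000/q + 43 - 10q + q^2. Setting dATC/dq = −1000/q^2 − 10 + 2q = 0 gives q = 10 (since 2·10^3 − 10·10^2 = 1000).
min ATC = 1000/10 + 43 − 10·10 + 10^2 = $143. That is the break-even price.
For $18 ≤ P < $143 the firm produces at a loss; below $18 it shuts down.

Shutdown price = $18; break-even price = $143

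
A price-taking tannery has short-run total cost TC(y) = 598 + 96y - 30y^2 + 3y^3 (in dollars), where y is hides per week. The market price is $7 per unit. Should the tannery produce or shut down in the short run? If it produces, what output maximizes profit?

From TC, MC = TC'(y) = 96 - 60y + 9y^2 and AVC = VC/y = 96 - 30y + 3y^2.
The AVC parabola has its vertex at y = 30/6 = 5, where AVC = 96 - 30·5 + 3·5^2 = $21.
With P < min AVC ($7 < $21), every unit sold adds to the loss.
Best response: produce nothing and absorb the $598 fixed cost.

Shut down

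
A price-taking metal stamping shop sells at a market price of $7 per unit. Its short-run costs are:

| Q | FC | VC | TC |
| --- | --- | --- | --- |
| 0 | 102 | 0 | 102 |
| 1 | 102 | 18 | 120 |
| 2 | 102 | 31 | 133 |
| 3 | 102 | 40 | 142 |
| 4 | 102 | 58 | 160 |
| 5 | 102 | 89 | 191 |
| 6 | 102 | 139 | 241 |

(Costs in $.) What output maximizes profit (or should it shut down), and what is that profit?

Q = 0 (shut down); profit = -$102

Compute π = P·Q − TC at each output: Q=0: -102; Q=1: -113; Q=2: -119; Q=3: -121; Q=4: -132; Q=5: -156; Q=6: -199.
Profit is highest at Q = 0. Equivalently, the lowest AVC in the table is 40/3 ≈ $13.33 at Q = 3, and P = $7 falls below it — price never covers variable cost, so the firm shuts down and loses only its fixed cost.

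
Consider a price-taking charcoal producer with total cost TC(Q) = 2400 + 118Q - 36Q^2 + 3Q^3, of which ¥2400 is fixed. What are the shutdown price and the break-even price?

Shutdown price = min AVC. AVC = 118 - 36Q + 3Q^2, with vertex at Q = 6 and minimum ¥10.
ATC = 2400/Q + 118 - 36Q + 3Q^2. Setting dATC/dQ = −2400/Q^2 − 36 + 6Q = 0 gives Q = 10 (since 6·10^3 − 36·10^2 = 2400).
min ATC = 2400/10 + 118 − 36·10 + 3·10^2 = ¥298. That is the break-even price.
Between these two prices the firm operates at a loss; above ¥298 it earns a profit.

Shutdown price = ¥10; break-even price = ¥298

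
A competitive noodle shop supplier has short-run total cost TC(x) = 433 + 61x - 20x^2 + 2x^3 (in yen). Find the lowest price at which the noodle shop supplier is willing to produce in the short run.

¥11 per unit

Short-run supply begins at min AVC. From VC = 61x - 20x^2 + 2x^3, AVC = 61 - 20x + 2x^2.
At the minimum of AVC, MC = AVC. MC = 61 - 40x + 6x^2; setting MC = AVC gives 4x^2 - 20x = 0, so x = 5. min AVC = 11.
The firm shuts down for any P below ¥11.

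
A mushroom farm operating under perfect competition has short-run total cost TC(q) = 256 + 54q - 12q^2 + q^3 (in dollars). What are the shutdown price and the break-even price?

Shutdown price = min AVC. AVC = 54 - 12q + q^2, with vertex at q = 6 and minimum $18.
ATC = 256/q + 54 - 12q + q^2. Setting dATC/dq = −256/q^2 − 12 + 2q = 0 gives q = 8 (since 2·8^3 − 12·8^2 = 256).
min ATC = 256/8 + 54 − 12·8 + 8^2 = $54. That is the break-even price.
For $18 ≤ P < $54 the firm produces at a loss; below $18 it shuts down.

Shutdown price = $18; break-even price = $54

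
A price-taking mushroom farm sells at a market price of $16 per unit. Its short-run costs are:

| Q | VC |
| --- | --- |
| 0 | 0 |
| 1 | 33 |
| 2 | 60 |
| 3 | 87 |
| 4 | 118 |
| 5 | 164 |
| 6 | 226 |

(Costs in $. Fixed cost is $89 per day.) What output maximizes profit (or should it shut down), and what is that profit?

Q = 0 (shut down); profit = -$89

Profit at each row (π = 16Q − TC): Q=0: -89; Q=1: -106; Q=2: -117; Q=3: -128; Q=4: -143; Q=5: -173; Q=6: -219.
Profit is highest at Q = 0. Equivalently, the lowest AVC in the table is 87/3 ≈ $29 at Q = 3, and P = $16 falls below it — price never covers variable cost, so the firm shuts down and loses only its fixed cost.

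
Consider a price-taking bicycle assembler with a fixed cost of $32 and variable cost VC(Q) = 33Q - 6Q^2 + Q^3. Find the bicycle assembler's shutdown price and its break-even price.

Shutdown price = $24; break-even price = $33

AVC = 33 - 6Q + Q^2; minimized at Q = 3, giving min AVC = $24. That is the shutdown price.
ATC = 32/Q + 33 - 6Q + Q^2. Setting dATC/dQ = −32/Q^2 − 6 + 2Q = 0 gives Q = 4 (since 2·4^3 − 6·4^2 = 32).
min ATC = 32/4 + 33 − 6·4 + 4^2 = $33. That is the break-even price.
Between these two prices the firm operates at a loss; above $33 it earns a profit.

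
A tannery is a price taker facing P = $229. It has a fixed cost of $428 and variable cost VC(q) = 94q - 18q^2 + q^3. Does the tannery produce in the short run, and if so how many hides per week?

Strip out fixed cost: VC = 94q - 18q^2 + q^3. Then AVC = 94 - 18q + q^2 and MC = 94 - 36q + 3q^2.
AVC is minimized where dAVC/dq = -18 + 2q = 0, at q = 9; min AVC = 94 - 18·9 + 9^2 = $13.
Because $229 ≥ $13, revenue can cover variable cost; the firm operates.
Set P = MC: 229 = 94 - 36q + 3q^2 → -135 - 36q + 3q^2 = 0. The roots are q = -3 and q = 15; the profit-maximizing output is on the rising part of MC, so q* = 15.
Check: AVC at q = 15 is $49 ≤ P, so revenue covers variable cost.
Profit = P·q − TC = 229·15 − 1163 = $2272.

Produce at q = 15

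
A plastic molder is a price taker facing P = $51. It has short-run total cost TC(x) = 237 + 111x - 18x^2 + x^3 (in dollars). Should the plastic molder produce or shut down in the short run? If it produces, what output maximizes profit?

Produce at x = 10

Strip out fixed cost: VC = 111x - 18x^2 + x^3. Then AVC = 111 - 18x + x^2 and MC = 111 - 36x + 3x^2.
AVC hits its minimum where MC = AVC, at x = 9, giving min AVC = 111 - 18·9 + 9^2 = $30.
Because $51 ≥ $30, revenue can cover variable cost; the firm operates.
Set P = MC: 51 = 111 - 36x + 3x^2 → 60 - 36x + 3x^2 = 0. The roots are x = 2 and x = 10; the profit-maximizing output is on the rising part of MC, so x* = 10.
Check: AVC at x = 10 is $31 ≤ P, so revenue covers variable cost.
Profit = P·x − TC = 51·10 − 547 = -$37, a loss, but smaller than the $237 fixed cost the firm would lose by shutting down.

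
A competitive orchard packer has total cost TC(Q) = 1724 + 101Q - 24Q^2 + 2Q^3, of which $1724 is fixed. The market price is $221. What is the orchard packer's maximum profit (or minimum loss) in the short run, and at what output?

Profit = -$124 at Q = 10

AVC = 101 - 24Q + 2Q^2 has its minimum $29 at Q = 6; price $221 clears that bar, so the firm operates.
With MC = 101 - 48Q + 6Q^2, P = MC on the upward-sloping part at Q* = 10.
TR = 221·10 = 2210. TC = 1724 + 610 = 2334. Profit = 2210 − 2334 = -$124.
By producing, the firm covers all variable cost plus $1600 of fixed cost; shutting down would lose the full $1724.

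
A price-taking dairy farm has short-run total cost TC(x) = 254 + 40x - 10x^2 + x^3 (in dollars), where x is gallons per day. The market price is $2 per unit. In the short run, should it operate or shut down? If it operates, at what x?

Shut down

Strip out fixed cost: VC = 40x - 10x^2 + x^3. Then AVC = 40 - 10x + x^2 and MC = 40 - 20x + 3x^2.
AVC hits its minimum where MC = AVC, at x = 5, giving min AVC = 40 - 10·5 + 5^2 = $15.
P = $2 lies below min AVC = $15; no output level covers variable cost.
Best response: produce nothing and absorb the $254 fixed cost.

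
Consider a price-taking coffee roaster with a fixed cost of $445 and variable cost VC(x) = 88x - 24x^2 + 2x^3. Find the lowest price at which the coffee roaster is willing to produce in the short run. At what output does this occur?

$16 per unit, at x = 6

The shutdown price is the minimum of AVC. VC = 88x - 24x^2 + 2x^3, so AVC = 88 - 24x + 2x^2.
dAVC/dx = -24 + 4x = 0 gives x = 6. min AVC = 88 - 24·6 + 2·6^2 = 16.
For P < $16 the firm produces nothing.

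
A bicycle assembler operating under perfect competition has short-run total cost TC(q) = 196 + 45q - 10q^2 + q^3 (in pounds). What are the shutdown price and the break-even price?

AVC = 45 - 10q + q^2; minimized at q = 5, giving min AVC = £20. That is the shutdown price.
ATC = 196/q + 45 - 10q + q^2. Setting dATC/dq = −196/q^2 − 10 + 2q = 0 gives q = 7 (since 2·7^3 − 10·7^2 = 196).
min ATC = 196/7 + 45 − 10·7 + 7^2 = £52. That is the break-even price.
Between these two prices the firm operates at a loss; above £52 it earns a profit.

Shutdown price = £20; break-even price = £52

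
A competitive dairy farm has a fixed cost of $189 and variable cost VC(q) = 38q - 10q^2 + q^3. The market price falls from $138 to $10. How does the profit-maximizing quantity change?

MC = 38 - 20q + 3q^2; the shutdown threshold is min AVC = $13 (at q = 5).
At P = $138 ≥ min AVC, set P = MC on the rising branch: q = 10.
At P = $10 < min AVC = $13, price no longer covers variable cost at any output, so the firm shuts down: q = 0.

Output falls from 10 to 0 (the firm shuts down)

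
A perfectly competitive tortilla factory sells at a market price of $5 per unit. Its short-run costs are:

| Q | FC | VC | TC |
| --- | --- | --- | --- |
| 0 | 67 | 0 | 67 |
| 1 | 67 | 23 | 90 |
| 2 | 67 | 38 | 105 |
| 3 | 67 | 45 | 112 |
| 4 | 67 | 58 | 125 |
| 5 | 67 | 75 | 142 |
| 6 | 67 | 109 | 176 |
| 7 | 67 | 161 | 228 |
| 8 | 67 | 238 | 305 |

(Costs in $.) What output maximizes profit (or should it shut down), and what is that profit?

Q = 0 (shut down); profit = -$67

Compute π = P·Q − TC at each output: Q=0: -67; Q=1: -85; Q=2: -95; Q=3: -97; Q=4: -105; Q=5: -117; Q=6: -146; Q=7: -193; Q=8: -265.
Profit is highest at Q = 0. Equivalently, the lowest AVC in the table is 58/4 ≈ $14.50 at Q = 4, and P = $5 falls below it — price never covers variable cost, so the firm shuts down and loses only its fixed cost.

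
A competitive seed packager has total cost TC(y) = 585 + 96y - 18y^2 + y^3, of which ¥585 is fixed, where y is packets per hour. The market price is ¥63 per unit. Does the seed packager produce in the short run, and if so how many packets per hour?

Strip out fixed cost: VC = 96y - 18y^2 + y^3. Then AVC = 96 - 18y + y^2 and MC = 96 - 36y + 3y^2.
The AVC parabola has its vertex at y = 18/2 = 9, where AVC = 96 - 18·9 + 9^2 = ¥15.
Since P = ¥63 ≥ min AVC = ¥15, price covers variable cost and the firm should produce.
Solving P = MC: 33 - 36y + 3y^2 = 0 ⇒ y = 1 or 11. On the upward-sloping branch, y* = 11.
Check: AVC at y = 11 is ¥19 ≤ P, so revenue covers variable cost.
Profit = P·y − TC = 63·11 − 794 = -¥101, a loss, but smaller than the ¥585 fixed cost the firm would lose by shutting down.

Produce at y = 11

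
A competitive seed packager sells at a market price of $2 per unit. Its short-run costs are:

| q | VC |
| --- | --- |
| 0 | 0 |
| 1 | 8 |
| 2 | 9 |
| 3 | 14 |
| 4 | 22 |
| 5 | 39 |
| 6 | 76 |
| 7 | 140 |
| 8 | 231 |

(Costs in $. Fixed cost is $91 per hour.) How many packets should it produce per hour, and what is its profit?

q = 0 (shut down); profit = -$91

Profit at each row (π = 2q − TC): q=0: -91; q=1: -97; q=2: -96; q=3: -99; q=4: -105; q=5: -120; q=6: -155; q=7: -217; q=8: -306.
Profit is highest at q = 0. Equivalently, the lowest AVC in the table is 9/2 ≈ $4.50 at q = 2, and P = $2 falls below it — price never covers variable cost, so the firm shuts down and loses only its fixed cost.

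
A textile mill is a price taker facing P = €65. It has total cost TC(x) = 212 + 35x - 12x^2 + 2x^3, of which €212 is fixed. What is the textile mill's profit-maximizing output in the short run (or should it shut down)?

Produce at x = 5

Variable cost is VC = 35x - 12x^2 + 2x^3, so AVC = VC/x = 35 - 12x + 2x^2 and MC = dTC/dx = 35 - 24x + 6x^2.
AVC hits its minimum where MC = AVC, at x = 3, giving min AVC = 35 - 12·3 + 2·3^2 = €17.
Since P = €65 ≥ min AVC = €17, price covers variable cost and the firm should produce.
P = MC gives -30 - 24x + 6x^2 = 0, with roots -1 and 5. Take the larger (rising MC): x* = 5.
Check: AVC at x = 5 is €25 ≤ P, so revenue covers variable cost.
Profit = P·x − TC = 65·5 − 337 = -€12, a loss, but smaller than the €212 fixed cost the firm would lose by shutting down.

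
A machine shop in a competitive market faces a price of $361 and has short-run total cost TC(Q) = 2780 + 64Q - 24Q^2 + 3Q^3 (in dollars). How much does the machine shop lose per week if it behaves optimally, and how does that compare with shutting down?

AVC = 64 - 24Q + 3Q^2 has its minimum $16 at Q = 4; price $361 clears that bar, so the firm operates.
With MC = 64 - 48Q + 9Q^2, P = MC on the upward-sloping part at Q* = 9.
TR = 361·9 = 3249. TC = 2780 + 819 = 3599. Profit = 3249 − 3599 = -$350.
Shutting down would mean losing the fixed cost of $2780, so operating at a loss of $350 is better by $2430.

Profit = -$350 at Q = 9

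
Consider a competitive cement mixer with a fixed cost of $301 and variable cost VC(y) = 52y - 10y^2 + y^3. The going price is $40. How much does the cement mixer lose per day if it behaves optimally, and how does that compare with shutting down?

Profit = -$229 at y = 6

AVC = 52 - 10y + y^2 has its minimum $27 at y = 5; price $40 clears that bar, so the firm operates.
MC = 52 - 20y + 3y^2. Setting P = MC and taking the root on the rising branch gives y* = 6.
TR = 40·6 = 240. TC = 301 + 168 = 469. Profit = 240 − 469 = -$229.
That loss of $229 beats the $301 the firm would lose by shutting down; producing recovers $72 of fixed cost.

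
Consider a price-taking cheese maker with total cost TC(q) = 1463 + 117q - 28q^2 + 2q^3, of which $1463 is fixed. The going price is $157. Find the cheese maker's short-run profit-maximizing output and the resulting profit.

AVC = 117 - 28q + 2q^2 has its minimum $19 at q = 7; price $157 clears that bar, so the firm operates.
With MC = 117 - 56q + 6q^2, P = MC on the upward-sloping part at q* = 10.
TR = 157·10 = 1570. TC = 1463 + 370 = 1833. Profit = 1570 − 1833 = -$263.
Shutting down would mean losing the fixed cost of $1463, so operating at a loss of $263 is better by $1200.

Profit = -$263 at q = 10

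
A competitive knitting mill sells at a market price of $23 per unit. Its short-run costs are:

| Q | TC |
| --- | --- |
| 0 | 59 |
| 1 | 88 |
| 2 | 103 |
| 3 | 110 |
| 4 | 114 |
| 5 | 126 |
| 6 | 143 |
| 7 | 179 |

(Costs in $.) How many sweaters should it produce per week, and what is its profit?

Compute π = P·Q − TC at each output: Q=0: -59; Q=1: -65; Q=2: -57; Q=3: -41; Q=4: -22; Q=5: -11; Q=6: -5; Q=7: -18.
Profit is maximized at Q = 6. AVC there is 84/6 = $14 ≤ P, so producing beats shutting down (which would give -$59).

Q = 6; profit = -$5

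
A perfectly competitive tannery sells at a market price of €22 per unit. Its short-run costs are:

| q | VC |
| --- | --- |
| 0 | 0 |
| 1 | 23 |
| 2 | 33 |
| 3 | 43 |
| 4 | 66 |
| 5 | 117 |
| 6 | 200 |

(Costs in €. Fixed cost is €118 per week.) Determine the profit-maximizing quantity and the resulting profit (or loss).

q = 3; profit = -€95

Tabulate TR − TC: q=0: -118; q=1: -119; q=2: -107; q=3: -95; q=4: -96; q=5: -125; q=6: -186.
Profit is maximized at q = 3. AVC there is 43/3 = €14.33 ≤ P, so producing beats shutting down (which would give -€118).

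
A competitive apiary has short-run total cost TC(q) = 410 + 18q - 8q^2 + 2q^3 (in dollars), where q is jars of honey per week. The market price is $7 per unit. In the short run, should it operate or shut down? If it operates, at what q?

Shut down

Strip out fixed cost: VC = 18q - 8q^2 + 2q^3. Then AVC = 18 - 8q + 2q^2 and MC = 18 - 16q + 6q^2.
AVC hits its minimum where MC = AVC, at q = 2, giving min AVC = 18 - 8·2 + 2·2^2 = $10.
Since P = $7 < min AVC = $10, price fails to cover variable cost at any output.
The firm minimizes its loss by shutting down and losing only its fixed cost of $410.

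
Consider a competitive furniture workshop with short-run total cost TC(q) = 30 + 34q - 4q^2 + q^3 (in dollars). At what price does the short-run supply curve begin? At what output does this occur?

The shutdown price is the minimum of AVC. VC = 34q - 4q^2 + q^3, so AVC = 34 - 4q + q^2.
At the minimum of AVC, MC = AVC. MC = 34 - 8q + 3q^2; setting MC = AVC gives 2q^2 - 4q = 0, so q = 2. min AVC = 30.
So the shutdown price is $30.

$30 per unit, at q = 2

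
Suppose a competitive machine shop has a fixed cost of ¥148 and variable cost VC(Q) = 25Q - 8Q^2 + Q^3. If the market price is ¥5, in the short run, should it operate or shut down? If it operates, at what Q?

Shut down

From TC, MC = TC'(Q) = 25 - 16Q + 3Q^2 and AVC = VC/Q = 25 - 8Q + Q^2.
AVC hits its minimum where MC = AVC, at Q = 4, giving min AVC = 25 - 8·4 + 4^2 = ¥9.
P = ¥5 lies below min AVC = ¥9; no output level covers variable cost.
The firm minimizes its loss by shutting down and losing only its fixed cost of ¥148.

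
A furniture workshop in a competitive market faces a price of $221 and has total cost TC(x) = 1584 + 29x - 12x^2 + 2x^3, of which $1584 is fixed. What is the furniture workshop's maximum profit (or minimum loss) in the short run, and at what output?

AVC = 29 - 12x + 2x^2 has its minimum $11 at x = 3; price $221 clears that bar, so the firm operates.
MC = 29 - 24x + 6x^2. Setting P = MC and taking the root on the rising branch gives x* = 8.
TR = 221·8 = 1768. TC = 1584 + 488 = 2072. Profit = 1768 − 2072 = -$304.
That loss of $304 beats the $1584 the firm would lose by shutting down; producing recovers $1280 of fixed cost.

Profit = -$304 at x = 8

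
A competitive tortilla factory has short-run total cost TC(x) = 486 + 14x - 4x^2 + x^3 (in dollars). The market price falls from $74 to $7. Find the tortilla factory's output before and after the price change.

MC = 14 - 8x + 3x^2; the shutdown threshold is min AVC = $10 (at x = 2).
At P = $74 ≥ min AVC, set P = MC on the rising branch: x = 6.
At P = $7 < min AVC = $10, price no longer covers variable cost at any output, so the firm shuts down: x = 0.

Output falls from 6 to 0 (the firm shuts down)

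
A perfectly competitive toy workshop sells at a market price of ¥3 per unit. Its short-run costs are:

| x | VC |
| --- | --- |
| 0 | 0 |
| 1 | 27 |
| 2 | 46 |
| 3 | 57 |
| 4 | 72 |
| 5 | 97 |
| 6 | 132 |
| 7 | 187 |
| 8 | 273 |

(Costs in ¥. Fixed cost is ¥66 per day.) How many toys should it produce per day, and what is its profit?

Profit at each row (π = 3x − TC): x=0: -66; x=1: -90; x=2: -106; x=3: -114; x=4: -126; x=5: -148; x=6: -180; x=7: -232; x=8: -315.
Profit is highest at x = 0. Equivalently, the lowest AVC in the table is 72/4 ≈ ¥18 at x = 4, and P = ¥3 falls below it — price never covers variable cost, so the firm shuts down and loses only its fixed cost.

x = 0 (shut down); profit = -¥66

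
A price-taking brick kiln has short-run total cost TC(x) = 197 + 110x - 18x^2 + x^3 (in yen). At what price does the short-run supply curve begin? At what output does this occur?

¥29 per unit, at x = 9

The firm shuts down when price falls below the minimum of average variable cost. AVC = VC/x = 110 - 18x + x^2.
dAVC/dx = -18 + 2x = 0 gives x = 9. min AVC = 110 - 18·9 + 9^2 = 29.
For P < ¥29 the firm produces nothing.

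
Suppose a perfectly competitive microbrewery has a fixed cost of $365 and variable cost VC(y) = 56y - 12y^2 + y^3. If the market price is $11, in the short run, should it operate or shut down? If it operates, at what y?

From TC, MC = TC'(y) = 56 - 24y + 3y^2 and AVC = VC/y = 56 - 12y + y^2.
AVC is minimized where dAVC/dy = -12 + 2y = 0, at y = 6; min AVC = 56 - 12·6 + 6^2 = $20.
P = $11 lies below min AVC = $20; no output level covers variable cost.
Shutting down limits the loss to fixed cost, $365.

Shut down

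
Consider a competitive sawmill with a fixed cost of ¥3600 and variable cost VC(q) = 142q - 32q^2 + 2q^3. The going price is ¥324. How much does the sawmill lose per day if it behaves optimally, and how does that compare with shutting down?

AVC = 142 - 32q + 2q^2; min AVC = ¥14 at q = 8. Since P = ¥324 ≥ min AVC, the firm produces.
With MC = 142 - 64q + 6q^2, P = MC on the upward-sloping part at q* = 13.
TR = 324·13 = 4212. TC = 3600 + 832 = 4432. Profit = 4212 − 4432 = -¥220.
That loss of ¥220 beats the ¥3600 the firm would lose by shutting down; producing recovers ¥3380 of fixed cost.

Profit = -¥220 at q = 13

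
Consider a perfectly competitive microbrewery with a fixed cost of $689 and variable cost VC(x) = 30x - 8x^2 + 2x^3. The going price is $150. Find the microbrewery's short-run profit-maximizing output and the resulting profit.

AVC = 30 - 8x + 2x^2; min AVC = $22 at x = 2. Since P = $150 ≥ min AVC, the firm produces.
With MC = 30 - 16x + 6x^2, P = MC on the upward-sloping part at x* = 6.
TR = 150·6 = 900. TC = 689 + 324 = 1013. Profit = 900 − 1013 = -$113.
By producing, the firm covers all variable cost plus $576 of fixed cost; shutting down would lose the full $689.

Profit = -$113 at x = 6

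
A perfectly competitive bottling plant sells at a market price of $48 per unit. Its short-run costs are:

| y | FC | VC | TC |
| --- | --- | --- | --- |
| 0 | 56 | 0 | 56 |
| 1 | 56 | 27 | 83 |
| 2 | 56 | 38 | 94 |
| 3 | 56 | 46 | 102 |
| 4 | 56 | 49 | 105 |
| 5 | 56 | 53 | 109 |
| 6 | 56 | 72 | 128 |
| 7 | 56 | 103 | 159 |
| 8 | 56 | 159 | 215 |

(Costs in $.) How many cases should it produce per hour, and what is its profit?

Compute π = P·y − TC at each output: y=0: -56; y=1: -35; y=2: 2; y=3: 42; y=4: 87; y=5: 131; y=6: 160; y=7: 177; y=8: 169.
Profit is maximized at y = 7. AVC there is 103/7 = $14.71 ≤ P, so producing beats shutting down (which would give -$56).

y = 7; profit = $177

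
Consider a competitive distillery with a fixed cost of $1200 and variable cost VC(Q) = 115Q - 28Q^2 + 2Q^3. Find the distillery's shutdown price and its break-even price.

Shutdown price = $17; break-even price = $155

AVC = 115 - 28Q + 2Q^2; minimized at Q = 7, giving min AVC = $17. That is the shutdown price.
ATC = 1200/Q + 115 - 28Q + 2Q^2. Setting dATC/dQ = −1200/Q^2 − 28 + 4Q = 0 gives Q = 10 (since 4·10^3 − 28·10^2 = 1200).
min ATC = 1200/10 + 115 − 28·10 + 2·10^2 = $155. That is the break-even price.
Between these two prices the firm operates at a loss; above $155 it earns a profit.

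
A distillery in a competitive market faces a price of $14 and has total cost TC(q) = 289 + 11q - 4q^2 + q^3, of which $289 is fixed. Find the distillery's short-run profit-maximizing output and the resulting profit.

AVC = 11 - 4q + q^2; min AVC = $7 at q = 2. Since P = $14 ≥ min AVC, the firm produces.
With MC = 11 - 8q + 3q^2, P = MC on the upward-sloping part at q* = 3.
TR = 14·3 = 42. TC = 289 + 24 = 313. Profit = 42 − 313 = -$271.
By producing, the firm covers all variable cost plus $18 of fixed cost; shutting down would lose the full $289.

Profit = -$271 at q = 3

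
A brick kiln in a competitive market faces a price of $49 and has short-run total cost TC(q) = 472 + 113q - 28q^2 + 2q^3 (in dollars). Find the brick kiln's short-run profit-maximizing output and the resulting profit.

Profit = -$216 at q = 8

AVC = 113 - 28q + 2q^2; min AVC = $15 at q = 7. Since P = $49 ≥ min AVC, the firm produces.
MC = 113 - 56q + 6q^2. Setting P = MC and taking the root on the rising branch gives q* = 8.
TR = 49·8 = 392. TC = 472 + 136 = 608. Profit = 392 − 608 = -$216.
By producing, the firm covers all variable cost plus $256 of fixed cost; shutting down would lose the full $472.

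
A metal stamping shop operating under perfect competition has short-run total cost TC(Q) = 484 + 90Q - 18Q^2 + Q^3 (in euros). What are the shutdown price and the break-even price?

Shutdown price = €9; break-even price = €57

AVC = 90 - 18Q + Q^2; minimized at Q = 9, giving min AVC = €9. That is the shutdown price.
ATC = 484/Q + 90 - 18Q + Q^2. Setting dATC/dQ = −484/Q^2 − 18 + 2Q = 0 gives Q = 11 (since 2·11^3 − 18·11^2 = 484).
min ATC = 484/11 + 90 − 18·11 + 11^2 = €57. That is the break-even price.
For €9 ≤ P < €57 the firm produces at a loss; below €9 it shuts down.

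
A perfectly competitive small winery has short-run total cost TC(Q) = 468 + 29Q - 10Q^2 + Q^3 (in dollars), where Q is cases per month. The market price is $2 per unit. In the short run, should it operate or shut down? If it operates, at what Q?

Shut down

From TC, MC = TC'(Q) = 29 - 20Q + 3Q^2 and AVC = VC/Q = 29 - 10Q + Q^2.
AVC is minimized where dAVC/dQ = -10 + 2Q = 0, at Q = 5; min AVC = 29 - 10·5 + 5^2 = $4.
Since P = $2 < min AVC = $4, price fails to cover variable cost at any output.
Best response: produce nothing and absorb the $468 fixed cost.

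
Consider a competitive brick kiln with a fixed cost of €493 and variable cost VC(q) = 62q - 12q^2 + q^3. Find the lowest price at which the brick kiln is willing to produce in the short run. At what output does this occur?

€26 per unit, at q = 6

Short-run supply begins at min AVC. From VC = 62q - 12q^2 + q^3, AVC = 62 - 12q + q^2.
dAVC/dq = -12 + 2q = 0 gives q = 6. min AVC = 62 - 12·6 + 6^2 = 26.
The firm shuts down for any P below €26.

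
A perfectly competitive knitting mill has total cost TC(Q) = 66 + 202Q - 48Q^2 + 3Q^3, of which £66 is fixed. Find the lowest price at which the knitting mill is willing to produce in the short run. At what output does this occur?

The firm shuts down when price falls below the minimum of average variable cost. AVC = VC/Q = 202 - 48Q + 3Q^2.
At the minimum of AVC, MC = AVC. MC = 202 - 96Q + 9Q^2; setting MC = AVC gives 6Q^2 - 48Q = 0, so Q = 8. min AVC = 10.
For P < £10 the firm produces nothing.

£10 per unit, at Q = 8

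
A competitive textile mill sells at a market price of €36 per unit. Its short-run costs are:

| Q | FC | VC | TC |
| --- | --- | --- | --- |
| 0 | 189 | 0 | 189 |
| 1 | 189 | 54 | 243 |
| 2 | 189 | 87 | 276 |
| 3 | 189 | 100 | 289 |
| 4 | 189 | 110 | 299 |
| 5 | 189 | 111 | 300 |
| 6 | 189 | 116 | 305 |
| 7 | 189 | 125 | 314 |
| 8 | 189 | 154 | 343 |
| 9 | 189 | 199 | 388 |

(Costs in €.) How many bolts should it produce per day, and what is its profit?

Tabulate TR − TC: Q=0: -189; Q=1: -207; Q=2: -204; Q=3: -181; Q=4: -155; Q=5: -120; Q=6: -89; Q=7: -62; Q=8: -55; Q=9: -64.
Profit is maximized at Q = 8. AVC there is 154/8 = €19.25 ≤ P, so producing beats shutting down (which would give -€189).

Q = 8; profit = -€55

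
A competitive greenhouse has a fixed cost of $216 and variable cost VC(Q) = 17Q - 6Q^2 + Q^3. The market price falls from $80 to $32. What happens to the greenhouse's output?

Output falls from 7 to 5

AVC = 17 - 6Q + Q^2, minimized at Q = 3 where min AVC = $8. MC = 17 - 12Q + 3Q^2.
At P = $80 ≥ min AVC, set P = MC on the rising branch: Q = 7.
At P = $32 ≥ min AVC, set P = MC: Q = 5. The firm stays open but cuts output.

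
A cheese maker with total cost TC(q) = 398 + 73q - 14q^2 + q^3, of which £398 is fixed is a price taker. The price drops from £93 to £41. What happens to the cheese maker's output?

MC = 73 - 28q + 3q^2; the shutdown threshold is min AVC = £24 (at q = 7).
With P = £93 above the shutdown price, P = MC gives q = 10.
At P = £41 ≥ min AVC, set P = MC: q = 8. The firm stays open but cuts output.

Output falls from 10 to 8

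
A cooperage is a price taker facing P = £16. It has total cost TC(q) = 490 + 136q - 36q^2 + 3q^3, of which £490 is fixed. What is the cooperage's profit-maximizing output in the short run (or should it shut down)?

From TC, MC = TC'(q) = 136 - 72q + 9q^2 and AVC = VC/q = 136 - 36q + 3q^2.
The AVC parabola has its vertex at q = 36/6 = 6, where AVC = 136 - 36·6 + 3·6^2 = £28.
P = £16 lies below min AVC = £28; no output level covers variable cost.
The firm minimizes its loss by shutting down and losing only its fixed cost of £490.

Shut down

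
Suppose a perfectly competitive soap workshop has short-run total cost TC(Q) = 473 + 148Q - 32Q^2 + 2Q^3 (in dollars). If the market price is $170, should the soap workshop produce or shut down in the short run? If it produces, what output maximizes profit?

Strip out fixed cost: VC = 148Q - 32Q^2 + 2Q^3. Then AVC = 148 - 32Q + 2Q^2 and MC = 148 - 64Q + 6Q^2.
AVC hits its minimum where MC = AVC, at Q = 8, giving min AVC = 148 - 32·8 + 2·8^2 = $20.
Since P = $170 ≥ min AVC = $20, price covers variable cost and the firm should produce.
P = MC gives -22 - 64Q + 6Q^2 = 0, with roots -1/3 and 11. Take the larger (rising MC): Q* = 11.
Check: AVC at Q = 11 is $38 ≤ P, so revenue covers variable cost.
Profit = P·Q − TC = 170·11 − 891 = $979.

Produce at Q = 11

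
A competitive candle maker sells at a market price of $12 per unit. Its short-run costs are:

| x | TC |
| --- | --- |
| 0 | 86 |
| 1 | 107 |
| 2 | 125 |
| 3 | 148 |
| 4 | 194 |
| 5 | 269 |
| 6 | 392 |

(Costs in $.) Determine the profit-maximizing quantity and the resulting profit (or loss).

x = 0 (shut down); profit = -$86

Profit at each row (π = 12x − TC): x=0: -86; x=1: -95; x=2: -101; x=3: -112; x=4: -146; x=5: -209; x=6: -320.
Profit is highest at x = 0. Equivalently, the lowest AVC in the table is 39/2 ≈ $19.50 at x = 2, and P = $12 falls below it — price never covers variable cost, so the firm shuts down and loses only its fixed cost.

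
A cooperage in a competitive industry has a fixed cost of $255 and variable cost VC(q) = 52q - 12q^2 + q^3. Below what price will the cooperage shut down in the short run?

$16 per unit

The firm shuts down when price falls below the minimum of average variable cost. AVC = VC/q = 52 - 12q + q^2.
dAVC/dq = -12 + 2q = 0 gives q = 6. min AVC = 52 - 12·6 + 6^2 = 16.
So the shutdown price is $16.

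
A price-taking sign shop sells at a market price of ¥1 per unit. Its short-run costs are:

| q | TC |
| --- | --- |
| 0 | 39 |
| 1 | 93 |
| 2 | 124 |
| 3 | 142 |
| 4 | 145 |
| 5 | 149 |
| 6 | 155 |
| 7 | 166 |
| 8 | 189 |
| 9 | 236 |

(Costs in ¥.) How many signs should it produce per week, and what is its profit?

Profit at each row (π = 1q − TC): q=0: -39; q=1: -92; q=2: -122; q=3: -139; q=4: -141; q=5: -144; q=6: -149; q=7: -159; q=8: -181; q=9: -227.
Profit is highest at q = 0. Equivalently, the lowest AVC in the table is 127/7 ≈ ¥18.14 at q = 7, and P = ¥1 falls below it — price never covers variable cost, so the firm shuts down and loses only its fixed cost.

q = 0 (shut down); profit = -¥39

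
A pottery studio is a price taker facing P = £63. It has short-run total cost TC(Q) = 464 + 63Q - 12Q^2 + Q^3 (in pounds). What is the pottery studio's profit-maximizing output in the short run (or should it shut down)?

Variable cost is VC = 63Q - 12Q^2 + Q^3, so AVC = VC/Q = 63 - 12Q + Q^2 and MC = dTC/dQ = 63 - 24Q + 3Q^2.
AVC hits its minimum where MC = AVC, at Q = 6, giving min AVC = 63 - 12·6 + 6^2 = £27.
Since P = £63 ≥ min AVC = £27, price covers variable cost and the firm should produce.
P = MC gives -24Q + 3Q^2 = 0, with roots 0 and 8. Take the larger (rising MC): Q* = 8.
Check: AVC at Q = 8 is £31 ≤ P, so revenue covers variable cost.
Profit = P·Q − TC = 63·8 − 712 = -£208, a loss, but smaller than the £464 fixed cost the firm would lose by shutting down.

Produce at Q = 8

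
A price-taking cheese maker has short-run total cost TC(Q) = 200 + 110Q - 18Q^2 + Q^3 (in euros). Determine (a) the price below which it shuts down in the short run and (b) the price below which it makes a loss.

Shutdown price = €29; break-even price = €50

AVC = 110 - 18Q + Q^2; minimized at Q = 9, giving min AVC = €29. That is the shutdown price.
ATC = 200/Q + 110 - 18Q + Q^2. Setting dATC/dQ = −200/Q^2 − 18 + 2Q = 0 gives Q = 10 (since 2·10^3 − 18·10^2 = 200).
min ATC = 200/10 + 110 − 18·10 + 10^2 = €50. That is the break-even price.
For €29 ≤ P < €50 the firm produces at a loss; below €29 it shuts down.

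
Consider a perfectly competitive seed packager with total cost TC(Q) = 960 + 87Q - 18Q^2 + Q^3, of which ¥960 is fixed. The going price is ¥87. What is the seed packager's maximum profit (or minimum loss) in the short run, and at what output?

AVC = 87 - 18Q + Q^2; min AVC = ¥6 at Q = 9. Since P = ¥87 ≥ min AVC, the firm produces.
MC = 87 - 36Q + 3Q^2. Setting P = MC and taking the root on the rising branch gives Q* = 12.
TR = 87·12 = 1044. TC = 960 + 180 = 1140. Profit = 1044 − 1140 = -¥96.
Shutting down would mean losing the fixed cost of ¥960, so operating at a loss of ¥96 is better by ¥864.

Profit = -¥96 at Q = 12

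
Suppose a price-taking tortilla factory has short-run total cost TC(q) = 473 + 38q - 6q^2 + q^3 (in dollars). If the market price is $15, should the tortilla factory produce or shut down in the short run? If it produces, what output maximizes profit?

Variable cost is VC = 38q - 6q^2 + q^3, so AVC = VC/q = 38 - 6q + q^2 and MC = dTC/dq = 38 - 12q + 3q^2.
AVC hits its minimum where MC = AVC, at q = 3, giving min AVC = 38 - 6·3 + 3^2 = $29.
P = $15 lies below min AVC = $29; no output level covers variable cost.
Best response: produce nothing and absorb the $473 fixed cost.

Shut down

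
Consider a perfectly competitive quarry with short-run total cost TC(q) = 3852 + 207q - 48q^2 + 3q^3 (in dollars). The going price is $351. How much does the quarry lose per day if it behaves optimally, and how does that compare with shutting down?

AVC = 207 - 48q + 3q^2; min AVC = $15 at q = 8. Since P = $351 ≥ min AVC, the firm produces.
MC = 207 - 96q + 9q^2. Setting P = MC and taking the root on the rising branch gives q* = 12.
TR = 351·12 = 4212. TC = 3852 + 756 = 4608. Profit = 4212 − 4608 = -$396.
Shutting down would mean losing the fixed cost of $3852, so operating at a loss of $396 is better by $3456.

Profit = -$396 at q = 12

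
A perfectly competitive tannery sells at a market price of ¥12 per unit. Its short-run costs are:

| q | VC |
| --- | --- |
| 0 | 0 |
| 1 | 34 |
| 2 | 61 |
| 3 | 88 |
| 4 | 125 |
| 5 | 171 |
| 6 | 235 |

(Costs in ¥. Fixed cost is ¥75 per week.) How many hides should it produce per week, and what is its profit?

Profit at each row (π = 12q − TC): q=0: -75; q=1: -97; q=2: -112; q=3: -127; q=4: -152; q=5: -186; q=6: -238.
Profit is highest at q = 0. Equivalently, the lowest AVC in the table is 88/3 ≈ ¥29.33 at q = 3, and P = ¥12 falls below it — price never covers variable cost, so the firm shuts down and loses only its fixed cost.

q = 0 (shut down); profit = -¥75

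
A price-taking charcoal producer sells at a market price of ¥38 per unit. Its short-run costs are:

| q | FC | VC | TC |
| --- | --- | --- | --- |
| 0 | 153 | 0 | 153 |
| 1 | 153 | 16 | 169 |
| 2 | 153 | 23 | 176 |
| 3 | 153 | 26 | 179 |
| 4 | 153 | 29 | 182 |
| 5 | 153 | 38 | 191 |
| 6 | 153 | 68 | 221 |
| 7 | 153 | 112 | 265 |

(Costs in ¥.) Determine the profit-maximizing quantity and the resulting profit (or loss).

q = 6; profit = ¥7

Tabulate TR − TC: q=0: -153; q=1: -131; q=2: -100; q=3: -65; q=4: -30; q=5: -1; q=6: 7; q=7: 1.
Profit is maximized at q = 6. AVC there is 68/6 = ¥11.33 ≤ P, so producing beats shutting down (which would give -¥153).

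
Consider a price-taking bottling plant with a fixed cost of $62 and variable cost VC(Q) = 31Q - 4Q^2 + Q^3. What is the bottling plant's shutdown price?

Short-run supply begins at min AVC. From VC = 31Q - 4Q^2 + Q^3, AVC = 31 - 4Q + Q^2.
dAVC/dQ = -4 + 2Q = 0 gives Q = 2. min AVC = 31 - 4·2 + 2^2 = 27.
The firm shuts down for any P below $27.

$27 per unit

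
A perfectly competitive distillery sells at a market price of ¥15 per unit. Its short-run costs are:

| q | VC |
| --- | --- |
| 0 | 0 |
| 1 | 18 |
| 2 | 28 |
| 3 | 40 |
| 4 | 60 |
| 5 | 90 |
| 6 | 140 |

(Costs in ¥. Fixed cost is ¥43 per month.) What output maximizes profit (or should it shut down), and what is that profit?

q = 3; profit = -¥38

Profit at each row (π = 15q − TC): q=0: -43; q=1: -46; q=2: -41; q=3: -38; q=4: -43; q=5: -58; q=6: -93.
Profit is maximized at q = 3. AVC there is 40/3 = ¥13.33 ≤ P, so producing beats shutting down (which would give -¥43).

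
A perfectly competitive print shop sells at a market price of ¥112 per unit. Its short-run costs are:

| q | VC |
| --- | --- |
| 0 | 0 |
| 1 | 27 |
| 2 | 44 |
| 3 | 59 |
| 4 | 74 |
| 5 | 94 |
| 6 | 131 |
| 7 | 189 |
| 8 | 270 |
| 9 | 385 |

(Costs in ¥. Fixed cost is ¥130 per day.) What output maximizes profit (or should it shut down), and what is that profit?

q = 8; profit = ¥496

Profit at each row (π = 112q − TC): q=0: -130; q=1: -45; q=2: 50; q=3: 147; q=4: 244; q=5: 336; q=6: 411; q=7: 465; q=8: 496; q=9: 493.
Profit is maximized at q = 8. AVC there is 270/8 = ¥33.75 ≤ P, so producing beats shutting down (which would give -¥130).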